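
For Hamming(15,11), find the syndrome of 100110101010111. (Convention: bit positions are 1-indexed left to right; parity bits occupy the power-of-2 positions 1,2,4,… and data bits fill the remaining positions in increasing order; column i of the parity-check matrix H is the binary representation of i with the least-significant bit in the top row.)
Syndrome s = H · r^T (mod 2), r = 100110101010111:
  s[0] = (101010101010101)·(100110101010111) mod 2 = 1+0+0+0+1+0+1+0+1+0+1+0+1+0+1 mod 2 = 1
  s[1] = (011001100110011)·(100110101010111) mod 2 = 0+0+0+0+0+0+1+0+0+0+1+0+0+1+1 mod 2 = 0
  s[2] = (000111100001111)·(100110101010111) mod 2 = 0+0+0+1+1+0+1+0+0+0+0+0+1+1+1 mod 2 = 0
  s[3] = (000000011111111)·(100110101010111) mod 2 = 0+0+0+0+0+0+0+0+1+0+1+0+1+1+1 mod 2 = 1
Syndrome = 1001
Non-zero syndrome: error at position 9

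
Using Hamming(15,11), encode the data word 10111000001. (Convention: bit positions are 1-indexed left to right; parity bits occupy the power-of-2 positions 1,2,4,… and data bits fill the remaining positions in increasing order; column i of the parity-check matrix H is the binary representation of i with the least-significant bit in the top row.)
Codeword c = d · G (mod 2), d = 10111000001:
  c[0] = d·G[:,0] = (10111000001)·(11011010101) mod 2 = 1+0+0+1+1+0+0+0+0+0+1 mod 2 = 0
  c[1] = d·G[:,1] = (10111000001)·(10110110011) mod 2 = 1+0+1+1+0+0+0+0+0+0+1 mod 2 = 0
  c[2] = d·G[:,2] = (10111000001)·(10000000000) mod 2 = 1+0+0+0+0+0+0+0+0+0+0 mod 2 = 1
  c[3] = d·G[:,3] = (10111000001)·(01110001111) mod 2 = 0+0+1+1+0+0+0+0+0+0+1 mod 2 = 1
  c[4] = d·G[:,4] = (10111000001)·(01000000000) mod 2 = 0+0+0+0+0+0+0+0+0+0+0 mod 2 = 0
  c[5] = d·G[:,5] = (10111000001)·(00100000000) mod 2 = 0+0+1+0+0+0+0+0+0+0+0 mod 2 = 1
  c[6] = d·G[:,6] = (10111000001)·(00010000000) mod 2 = 0+0+0+1+0+0+0+0+0+0+0 mod 2 = 1
  c[7] = d·G[:,7] = (10111000001)·(00001111111) mod 2 = 0+0+0+0+1+0+0+0+0+0+1 mod 2 = 0
  c[8] = d·G[:,8] = (10111000001)·(00001000000) mod 2 = 0+0+0+0+1+0+0+0+0+0+0 mod 2 = 1
  c[9] = d·G[:,9] = (10111000001)·(00000100000) mod 2 = 0+0+0+0+0+0+0+0+0+0+0 mod 2 = 0
  c[10] = d·G[:,10] = (10111000001)·(00000010000) mod 2 = 0+0+0+0+0+0+0+0+0+0+0 mod 2 = 0
  c[11] = d·G[:,11] = (10111000001)·(00000001000) mod 2 = 0+0+0+0+0+0+0+0+0+0+0 mod 2 = 0
  c[12] = d·G[:,12] = (10111000001)·(00000000100) mod 2 = 0+0+0+0+0+0+0+0+0+0+0 mod 2 = 0
  c[13] = d·G[:,13] = (10111000001)·(00000000010) mod 2 = 0+0+0+0+0+0+0+0+0+0+0 mod 2 = 0
  c[14] = d·G[:,14] = (10111000001)·(00000000001) mod 2 = 0+0+0+0+0+0+0+0+0+0+1 mod 2 = 1
Codeword = 001101101000001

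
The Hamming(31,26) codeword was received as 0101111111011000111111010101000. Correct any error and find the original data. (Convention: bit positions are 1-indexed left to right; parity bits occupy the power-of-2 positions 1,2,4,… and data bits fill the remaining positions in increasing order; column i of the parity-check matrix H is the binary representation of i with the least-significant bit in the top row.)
Syndrome s = H · r^T (mod 2), r = 0101111111011000111111010101000:
  s[0] = (1010101010101010101010101010101)·(0101111111011000111111010101000) mod 2 = 0+0+0+0+1+0+1+0+1+0+0+0+1+0+0+0+1+0+1+0+1+0+0+0+0+0+0+0+0+0+0 mod 2 = 1
  s[1] = (0110011001100110011001100110011)·(0101111111011000111111010101000) mod 2 = 0+1+0+0+0+1+1+0+0+1+0+0+0+0+0+0+0+1+1+0+0+1+0+0+0+1+0+0+0+0+0 mod 2 = 0
  s[2] = (0001111000011110000111100001111)·(0101111111011000111111010101000) mod 2 = 0+0+0+1+1+1+1+0+0+0+0+1+1+0+0+0+0+0+0+1+1+1+0+0+0+0+0+1+0+0+0 mod 2 = 0
  s[3] = (0000000111111110000000011111111)·(0101111111011000111111010101000) mod 2 = 0+0+0+0+0+0+0+1+1+1+0+1+1+0+0+0+0+0+0+0+0+0+0+1+0+1+0+1+0+0+0 mod 2 = 0
  s[4] = (0000000000000001111111111111111)·(0101111111011000111111010101000) mod 2 = 0+0+0+0+0+0+0+0+0+0+0+0+0+0+0+0+1+1+1+1+1+1+0+1+0+1+0+1+0+0+0 mod 2 = 1
Syndrome = 10001
Column 17 of H equals this syndrome → error at bit 17 (1-indexed).
Flip bit 17: 0101111111011000111111010101000 → 0101111111011000011111010101000
Extract data bits at positions {3,5,6,7,9,10,11,12,13,14,15,17,18,19,20,21,22,23,24,25,26,27,28,29,30,31}: 01111101100011111010101000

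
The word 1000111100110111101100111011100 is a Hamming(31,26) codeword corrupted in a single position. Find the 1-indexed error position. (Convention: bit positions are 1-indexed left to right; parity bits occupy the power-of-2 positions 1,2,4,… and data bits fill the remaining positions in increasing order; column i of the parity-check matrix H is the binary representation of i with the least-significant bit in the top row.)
Syndrome s = H · r^T (mod 2), r = 1000111100110111101100111011100:
  s[0] = (1010101010101010101010101010101)·(1000111100110111101100111011100) mod 2 = 1+0+0+0+1+0+1+0+0+0+1+0+0+0+1+0+1+0+1+0+0+0+1+0+1+0+1+0+1+0+0 mod 2 = 1
  s[1] = (0110011001100110011001100110011)·(1000111100110111101100111011100) mod 2 = 0+0+0+0+0+1+1+0+0+0+1+0+0+1+1+0+0+0+1+0+0+0+1+0+0+0+1+0+0+0+0 mod 2 = 0
  s[2] = (0001111000011110000111100001111)·(1000111100110111101100111011100) mod 2 = 0+0+0+0+1+1+1+0+0+0+0+1+0+1+1+0+0+0+0+1+0+0+1+0+0+0+0+1+1+0+0 mod 2 = 0
  s[3] = (0000000111111110000000011111111)·(1000111100110111101100111011100) mod 2 = 0+0+0+0+0+0+0+1+0+0+1+1+0+1+1+0+0+0+0+0+0+0+0+1+1+0+1+1+1+0+0 mod 2 = 0
  s[4] = (0000000000000001111111111111111)·(1000111100110111101100111011100) mod 2 = 0+0+0+0+0+0+0+0+0+0+0+0+0+0+0+1+1+0+1+1+0+0+1+1+1+0+1+1+1+0+0 mod 2 = 0
Syndrome = 10000
Column i of H is the binary representation of i, so the syndrome is the binary index of the flipped bit.
Read s = 10000 with s[0] as LSB: 1·2^0 + 0·2^1 + 0·2^2 + 0·2^3 + 0·2^4 = 1.
Error is at bit position 1.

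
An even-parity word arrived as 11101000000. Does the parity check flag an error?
Sum of received bits: 1+1+1+0+1+0+0+0+0+0+0 = 4; 4 mod 2 = 0. Result is 0 → no error detected.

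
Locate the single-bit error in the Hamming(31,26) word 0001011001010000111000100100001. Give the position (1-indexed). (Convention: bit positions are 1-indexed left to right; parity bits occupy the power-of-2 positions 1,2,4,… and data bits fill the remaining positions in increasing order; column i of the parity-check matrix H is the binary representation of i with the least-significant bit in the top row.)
Syndrome s = H · r^T (mod 2), r = 0001011001010000111000100100001:
  s[0] = (1010101010101010101010101010101)·(0001011001010000111000100100001) mod 2 = 0+0+0+0+0+0+1+0+0+0+0+0+0+0+0+0+1+0+1+0+0+0+1+0+0+0+0+0+0+0+1 mod 2 = 1
  s[1] = (0110011001100110011001100110011)·(0001011001010000111000100100001) mod 2 = 0+0+0+0+0+1+1+0+0+1+0+0+0+0+0+0+0+1+1+0+0+0+1+0+0+1+0+0+0+0+1 mod 2 = 0
  s[2] = (0001111000011110000111100001111)·(0001011001010000111000100100001) mod 2 = 0+0+0+1+0+1+1+0+0+0+0+1+0+0+0+0+0+0+0+0+0+0+1+0+0+0+0+0+0+0+1 mod 2 = 0
  s[3] = (0000000111111110000000011111111)·(0001011001010000111000100100001) mod 2 = 0+0+0+0+0+0+0+0+0+1+0+1+0+0+0+0+0+0+0+0+0+0+0+0+0+1+0+0+0+0+1 mod 2 = 0
  s[4] = (0000000000000001111111111111111)·(0001011001010000111000100100001) mod 2 = 0+0+0+0+0+0+0+0+0+0+0+0+0+0+0+0+1+1+1+0+0+0+1+0+0+1+0+0+0+0+1 mod 2 = 0
Syndrome = 10000
Column i of H is the binary representation of i, so the syndrome is the binary index of the flipped bit.
Read s = 10000 with s[0] as LSB: 1·2^0 + 0·2^1 + 0·2^2 + 0·2^3 + 0·2^4 = 1.
Error is at bit position 1.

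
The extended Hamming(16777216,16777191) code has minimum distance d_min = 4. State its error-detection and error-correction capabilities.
Detection only: up to d_min − 1 = 3 errors.
Correction: up to ⌊(d_min − 1)/2⌋ = ⌊3/2⌋ = 1 errors.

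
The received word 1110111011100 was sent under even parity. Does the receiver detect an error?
Sum of received bits: 1+1+1+0+1+1+1+0+1+1+1+0+0 = 9; 9 mod 2 = 1. Result is 1 ≠ 0 → error detected.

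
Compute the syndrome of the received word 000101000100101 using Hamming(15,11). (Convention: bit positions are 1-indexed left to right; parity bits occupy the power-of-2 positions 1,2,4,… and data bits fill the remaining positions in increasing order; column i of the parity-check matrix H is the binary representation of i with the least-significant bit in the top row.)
Syndrome s = H · r^T (mod 2), r = 000101000100101:
  s[0] = (101010101010101)·(000101000100101) mod 2 = 0+0+0+0+0+0+0+0+0+0+0+0+1+0+1 mod 2 = 0
  s[1] = (011001100110011)·(000101000100101) mod 2 = 0+0+0+0+0+1+0+0+0+1+0+0+0+0+1 mod 2 = 1
  s[2] = (000111100001111)·(000101000100101) mod 2 = 0+0+0+1+0+1+0+0+0+0+0+0+1+0+1 mod 2 = 0
  s[3] = (000000011111111)·(000101000100101) mod 2 = 0+0+0+0+0+0+0+0+0+1+0+0+1+0+1 mod 2 = 1
Syndrome = 0101
Non-zero syndrome: error at position 10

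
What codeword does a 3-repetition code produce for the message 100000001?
Repeat each bit 3× and concatenate:
1→111  0→000  0→000  0→000  0→000  0→000  0→000  0→000  1→111
Codeword = 111000000000000000000000111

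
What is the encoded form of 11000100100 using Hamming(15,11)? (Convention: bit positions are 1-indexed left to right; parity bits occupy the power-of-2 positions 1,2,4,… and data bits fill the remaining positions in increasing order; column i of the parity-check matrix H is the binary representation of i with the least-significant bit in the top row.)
Codeword c = d · G (mod 2), d = 11000100100:
  c[0] = d·G[:,0] = (11000100100)·(11011010101) mod 2 = 1+1+0+0+0+0+0+0+1+0+0 mod 2 = 1
  c[1] = d·G[:,1] = (11000100100)·(10110110011) mod 2 = 1+0+0+0+0+1+0+0+0+0+0 mod 2 = 0
  c[2] = d·G[:,2] = (11000100100)·(10000000000) mod 2 = 1+0+0+0+0+0+0+0+0+0+0 mod 2 = 1
  c[3] = d·G[:,3] = (11000100100)·(01110001111) mod 2 = 0+1+0+0+0+0+0+0+1+0+0 mod 2 = 0
  c[4] = d·G[:,4] = (11000100100)·(01000000000) mod 2 = 0+1+0+0+0+0+0+0+0+0+0 mod 2 = 1
  c[5] = d·G[:,5] = (11000100100)·(00100000000) mod 2 = 0+0+0+0+0+0+0+0+0+0+0 mod 2 = 0
  c[6] = d·G[:,6] = (11000100100)·(00010000000) mod 2 = 0+0+0+0+0+0+0+0+0+0+0 mod 2 = 0
  c[7] = d·G[:,7] = (11000100100)·(00001111111) mod 2 = 0+0+0+0+0+1+0+0+1+0+0 mod 2 = 0
  c[8] = d·G[:,8] = (11000100100)·(00001000000) mod 2 = 0+0+0+0+0+0+0+0+0+0+0 mod 2 = 0
  c[9] = d·G[:,9] = (11000100100)·(00000100000) mod 2 = 0+0+0+0+0+1+0+0+0+0+0 mod 2 = 1
  c[10] = d·G[:,10] = (11000100100)·(00000010000) mod 2 = 0+0+0+0+0+0+0+0+0+0+0 mod 2 = 0
  c[11] = d·G[:,11] = (11000100100)·(00000001000) mod 2 = 0+0+0+0+0+0+0+0+0+0+0 mod 2 = 0
  c[12] = d·G[:,12] = (11000100100)·(00000000100) mod 2 = 0+0+0+0+0+0+0+0+1+0+0 mod 2 = 1
  c[13] = d·G[:,13] = (11000100100)·(00000000010) mod 2 = 0+0+0+0+0+0+0+0+0+0+0 mod 2 = 0
  c[14] = d·G[:,14] = (11000100100)·(00000000001) mod 2 = 0+0+0+0+0+0+0+0+0+0+0 mod 2 = 0
Codeword = 101010000100100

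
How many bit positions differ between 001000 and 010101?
XOR = 011101, count of 1s = 4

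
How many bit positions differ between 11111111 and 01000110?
XOR = 10111001, count of 1s = 5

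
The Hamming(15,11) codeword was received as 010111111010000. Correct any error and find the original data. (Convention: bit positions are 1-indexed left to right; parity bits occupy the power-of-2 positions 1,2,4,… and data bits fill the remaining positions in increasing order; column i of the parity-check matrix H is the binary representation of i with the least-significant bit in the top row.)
Syndrome s = H · r^T (mod 2), r = 010111111010000:
  s[0] = (101010101010101)·(010111111010000) mod 2 = 0+0+0+0+1+0+1+0+1+0+1+0+0+0+0 mod 2 = 0
  s[1] = (011001100110011)·(010111111010000) mod 2 = 0+1+0+0+0+1+1+0+0+0+1+0+0+0+0 mod 2 = 0
  s[2] = (000111100001111)·(010111111010000) mod 2 = 0+0+0+1+1+1+1+0+0+0+0+0+0+0+0 mod 2 = 0
  s[3] = (000000011111111)·(010111111010000) mod 2 = 0+0+0+0+0+0+0+1+1+0+1+0+0+0+0 mod 2 = 1
Syndrome = 0001
Column 8 of H equals this syndrome → error at bit 8 (1-indexed).
Flip bit 8: 010111111010000 → 010111101010000
Extract data bits at positions {3,5,6,7,9,10,11,12,13,14,15}: 01111010000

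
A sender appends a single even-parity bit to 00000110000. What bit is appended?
Sum of data bits: 0+0+0+0+0+1+1+0+0+0+0 = 2.
2 mod 2 = 0, so parity bit = 0.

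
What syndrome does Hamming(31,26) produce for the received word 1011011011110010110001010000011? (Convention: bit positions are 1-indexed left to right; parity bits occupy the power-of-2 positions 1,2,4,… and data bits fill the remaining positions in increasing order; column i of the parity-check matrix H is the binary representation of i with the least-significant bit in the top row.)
Syndrome s = H · r^T (mod 2), r = 1011011011110010110001010000011:
  s[0] = (1010101010101010101010101010101)·(1011011011110010110001010000011) mod 2 = 1+0+1+0+0+0+1+0+1+0+1+0+0+0+1+0+1+0+0+0+0+0+0+0+0+0+0+0+0+0+1 mod 2 = 0
  s[1] = (0110011001100110011001100110011)·(1011011011110010110001010000011) mod 2 = 0+0+1+0+0+1+1+0+0+1+1+0+0+0+1+0+0+1+0+0+0+1+0+0+0+0+0+0+0+1+1 mod 2 = 0
  s[2] = (0001111000011110000111100001111)·(1011011011110010110001010000011) mod 2 = 0+0+0+1+0+1+1+0+0+0+0+1+0+0+1+0+0+0+0+0+0+1+0+0+0+0+0+0+0+1+1 mod 2 = 0
  s[3] = (0000000111111110000000011111111)·(1011011011110010110001010000011) mod 2 = 0+0+0+0+0+0+0+0+1+1+1+1+0+0+1+0+0+0+0+0+0+0+0+1+0+0+0+0+0+1+1 mod 2 = 0
  s[4] = (0000000000000001111111111111111)·(1011011011110010110001010000011) mod 2 = 0+0+0+0+0+0+0+0+0+0+0+0+0+0+0+0+1+1+0+0+0+1+0+1+0+0+0+0+0+1+1 mod 2 = 0
Syndrome = 00000
s = 0: no error detected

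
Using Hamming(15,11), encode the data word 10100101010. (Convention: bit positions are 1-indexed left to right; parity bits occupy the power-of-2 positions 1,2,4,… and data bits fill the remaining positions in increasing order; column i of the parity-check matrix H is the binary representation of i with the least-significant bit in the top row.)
Codeword c = d · G (mod 2), d = 10100101010:
  c[0] = d·G[:,0] = (10100101010)·(11011010101) mod 2 = 1+0+0+0+0+0+0+0+0+0+0 mod 2 = 1
  c[1] = d·G[:,1] = (10100101010)·(10110110011) mod 2 = 1+0+1+0+0+1+0+0+0+1+0 mod 2 = 0
  c[2] = d·G[:,2] = (10100101010)·(10000000000) mod 2 = 1+0+0+0+0+0+0+0+0+0+0 mod 2 = 1
  c[3] = d·G[:,3] = (10100101010)·(01110001111) mod 2 = 0+0+1+0+0+0+0+1+0+1+0 mod 2 = 1
  c[4] = d·G[:,4] = (10100101010)·(01000000000) mod 2 = 0+0+0+0+0+0+0+0+0+0+0 mod 2 = 0
  c[5] = d·G[:,5] = (10100101010)·(00100000000) mod 2 = 0+0+1+0+0+0+0+0+0+0+0 mod 2 = 1
  c[6] = d·G[:,6] = (10100101010)·(00010000000) mod 2 = 0+0+0+0+0+0+0+0+0+0+0 mod 2 = 0
  c[7] = d·G[:,7] = (10100101010)·(00001111111) mod 2 = 0+0+0+0+0+1+0+1+0+1+0 mod 2 = 1
  c[8] = d·G[:,8] = (10100101010)·(00001000000) mod 2 = 0+0+0+0+0+0+0+0+0+0+0 mod 2 = 0
  c[9] = d·G[:,9] = (10100101010)·(00000100000) mod 2 = 0+0+0+0+0+1+0+0+0+0+0 mod 2 = 1
  c[10] = d·G[:,10] = (10100101010)·(00000010000) mod 2 = 0+0+0+0+0+0+0+0+0+0+0 mod 2 = 0
  c[11] = d·G[:,11] = (10100101010)·(00000001000) mod 2 = 0+0+0+0+0+0+0+1+0+0+0 mod 2 = 1
  c[12] = d·G[:,12] = (10100101010)·(00000000100) mod 2 = 0+0+0+0+0+0+0+0+0+0+0 mod 2 = 0
  c[13] = d·G[:,13] = (10100101010)·(00000000010) mod 2 = 0+0+0+0+0+0+0+0+0+1+0 mod 2 = 1
  c[14] = d·G[:,14] = (10100101010)·(00000000001) mod 2 = 0+0+0+0+0+0+0+0+0+0+0 mod 2 = 0
Codeword = 101101010101010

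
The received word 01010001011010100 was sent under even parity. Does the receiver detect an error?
Sum of received bits: 0+1+0+1+0+0+0+1+0+1+1+0+1+0+1+0+0 = 7; 7 mod 2 = 1. Result is 1 ≠ 0 → error detected.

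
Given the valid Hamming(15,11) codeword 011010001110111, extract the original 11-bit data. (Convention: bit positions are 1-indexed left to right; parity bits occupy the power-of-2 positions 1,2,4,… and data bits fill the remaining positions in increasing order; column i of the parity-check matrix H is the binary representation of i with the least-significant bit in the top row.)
Parity bits occupy power-of-2 positions; data bits are at positions {3,5,6,7,9,10,11,12,13,14,15} (1-indexed).
Extract: c[3]=1 c[5]=1 c[6]=0 c[7]=0 c[9]=1 c[10]=1 c[11]=1 c[12]=0 c[13]=1 c[14]=1 c[15]=1
Data = 11001110111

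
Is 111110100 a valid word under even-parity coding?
Sum of all bits: 1+1+1+1+1+0+1+0+0 = 6; 6 mod 2 = 0. Result is 0 → valid parity.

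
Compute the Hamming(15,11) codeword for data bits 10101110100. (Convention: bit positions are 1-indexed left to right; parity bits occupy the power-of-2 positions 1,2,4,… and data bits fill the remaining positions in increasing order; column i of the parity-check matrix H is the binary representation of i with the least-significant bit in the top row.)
Codeword c = d · G (mod 2), d = 10101110100:
  c[0] = d·G[:,0] = (10101110100)·(11011010101) mod 2 = 1+0+0+0+1+0+1+0+1+0+0 mod 2 = 0
  c[1] = d·G[:,1] = (10101110100)·(10110110011) mod 2 = 1+0+1+0+0+1+1+0+0+0+0 mod 2 = 0
  c[2] = d·G[:,2] = (10101110100)·(10000000000) mod 2 = 1+0+0+0+0+0+0+0+0+0+0 mod 2 = 1
  c[3] = d·G[:,3] = (10101110100)·(01110001111) mod 2 = 0+0+1+0+0+0+0+0+1+0+0 mod 2 = 0
  c[4] = d·G[:,4] = (10101110100)·(01000000000) mod 2 = 0+0+0+0+0+0+0+0+0+0+0 mod 2 = 0
  c[5] = d·G[:,5] = (10101110100)·(00100000000) mod 2 = 0+0+1+0+0+0+0+0+0+0+0 mod 2 = 1
  c[6] = d·G[:,6] = (10101110100)·(00010000000) mod 2 = 0+0+0+0+0+0+0+0+0+0+0 mod 2 = 0
  c[7] = d·G[:,7] = (10101110100)·(00001111111) mod 2 = 0+0+0+0+1+1+1+0+1+0+0 mod 2 = 0
  c[8] = d·G[:,8] = (10101110100)·(00001000000) mod 2 = 0+0+0+0+1+0+0+0+0+0+0 mod 2 = 1
  c[9] = d·G[:,9] = (10101110100)·(00000100000) mod 2 = 0+0+0+0+0+1+0+0+0+0+0 mod 2 = 1
  c[10] = d·G[:,10] = (10101110100)·(00000010000) mod 2 = 0+0+0+0+0+0+1+0+0+0+0 mod 2 = 1
  c[11] = d·G[:,11] = (10101110100)·(00000001000) mod 2 = 0+0+0+0+0+0+0+0+0+0+0 mod 2 = 0
  c[12] = d·G[:,12] = (10101110100)·(00000000100) mod 2 = 0+0+0+0+0+0+0+0+1+0+0 mod 2 = 1
  c[13] = d·G[:,13] = (10101110100)·(00000000010) mod 2 = 0+0+0+0+0+0+0+0+0+0+0 mod 2 = 0
  c[14] = d·G[:,14] = (10101110100)·(00000000001) mod 2 = 0+0+0+0+0+0+0+0+0+0+0 mod 2 = 0
Codeword = 001001001110100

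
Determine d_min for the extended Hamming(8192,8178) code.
d_min = 4 (adding an overall parity bit to Hamming(8191,8178) raises d_min from 3 to 4).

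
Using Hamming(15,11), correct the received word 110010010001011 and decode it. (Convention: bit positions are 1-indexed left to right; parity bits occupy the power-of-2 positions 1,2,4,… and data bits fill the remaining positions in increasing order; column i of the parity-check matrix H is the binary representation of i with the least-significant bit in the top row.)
Syndrome s = H · r^T (mod 2), r = 110010010001011:
  s[0] = (101010101010101)·(110010010001011) mod 2 = 1+0+0+0+1+0+0+0+0+0+0+0+0+0+1 mod 2 = 1
  s[1] = (011001100110011)·(110010010001011) mod 2 = 0+1+0+0+0+0+0+0+0+0+0+0+0+1+1 mod 2 = 1
  s[2] = (000111100001111)·(110010010001011) mod 2 = 0+0+0+0+1+0+0+0+0+0+0+1+0+1+1 mod 2 = 0
  s[3] = (000000011111111)·(110010010001011) mod 2 = 0+0+0+0+0+0+0+1+0+0+0+1+0+1+1 mod 2 = 0
Syndrome = 1100
Column 3 of H equals this syndrome → error at bit 3 (1-indexed).
Flip bit 3: 110010010001011 → 111010010001011
Extract data bits at positions {3,5,6,7,9,10,11,12,13,14,15}: 11000001011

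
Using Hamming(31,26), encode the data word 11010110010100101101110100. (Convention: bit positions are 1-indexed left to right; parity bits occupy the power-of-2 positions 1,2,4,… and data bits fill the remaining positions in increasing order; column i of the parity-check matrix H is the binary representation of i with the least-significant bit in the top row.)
Codeword c = d · G (mod 2), d = 11010110010100101101110100:
  c[0] = d·G[:,0] = (11010110010100101101110100)·(11011010101101010101010101) mod 2 = 1+1+0+1+0+0+1+0+0+0+0+1+0+0+0+0+0+1+0+1+0+1+0+1+0+0 mod 2 = 1
  c[1] = d·G[:,1] = (11010110010100101101110100)·(10110110011011001100110011) mod 2 = 1+0+0+1+0+1+1+0+0+1+0+0+0+0+0+0+1+1+0+0+1+1+0+0+0+0 mod 2 = 1
  c[2] = d·G[:,2] = (11010110010100101101110100)·(10000000000000000000000000) mod 2 = 1+0+0+0+0+0+0+0+0+0+0+0+0+0+0+0+0+0+0+0+0+0+0+0+0+0 mod 2 = 1
  c[3] = d·G[:,3] = (11010110010100101101110100)·(01110001111000111100001111) mod 2 = 0+1+0+1+0+0+0+0+0+1+0+0+0+0+1+0+1+1+0+0+0+0+0+1+0+0 mod 2 = 1
  c[4] = d·G[:,4] = (11010110010100101101110100)·(01000000000000000000000000) mod 2 = 0+1+0+0+0+0+0+0+0+0+0+0+0+0+0+0+0+0+0+0+0+0+0+0+0+0 mod 2 = 1
  c[5] = d·G[:,5] = (11010110010100101101110100)·(00100000000000000000000000) mod 2 = 0+0+0+0+0+0+0+0+0+0+0+0+0+0+0+0+0+0+0+0+0+0+0+0+0+0 mod 2 = 0
  c[6] = d·G[:,6] = (11010110010100101101110100)·(00010000000000000000000000) mod 2 = 0+0+0+1+0+0+0+0+0+0+0+0+0+0+0+0+0+0+0+0+0+0+0+0+0+0 mod 2 = 1
  c[7] = d·G[:,7] = (11010110010100101101110100)·(00001111111000000011111111) mod 2 = 0+0+0+0+0+1+1+0+0+1+0+0+0+0+0+0+0+0+0+1+1+1+0+1+0+0 mod 2 = 1
  c[8] = d·G[:,8] = (11010110010100101101110100)·(00001000000000000000000000) mod 2 = 0+0+0+0+0+0+0+0+0+0+0+0+0+0+0+0+0+0+0+0+0+0+0+0+0+0 mod 2 = 0
  c[9] = d·G[:,9] = (11010110010100101101110100)·(00000100000000000000000000) mod 2 = 0+0+0+0+0+1+0+0+0+0+0+0+0+0+0+0+0+0+0+0+0+0+0+0+0+0 mod 2 = 1
  c[10] = d·G[:,10] = (11010110010100101101110100)·(00000010000000000000000000) mod 2 = 0+0+0+0+0+0+1+0+0+0+0+0+0+0+0+0+0+0+0+0+0+0+0+0+0+0 mod 2 = 1
  c[11] = d·G[:,11] = (11010110010100101101110100)·(00000001000000000000000000) mod 2 = 0+0+0+0+0+0+0+0+0+0+0+0+0+0+0+0+0+0+0+0+0+0+0+0+0+0 mod 2 = 0
  c[12] = d·G[:,12] = (11010110010100101101110100)·(00000000100000000000000000) mod 2 = 0+0+0+0+0+0+0+0+0+0+0+0+0+0+0+0+0+0+0+0+0+0+0+0+0+0 mod 2 = 0
  c[13] = d·G[:,13] = (11010110010100101101110100)·(00000000010000000000000000) mod 2 = 0+0+0+0+0+0+0+0+0+1+0+0+0+0+0+0+0+0+0+0+0+0+0+0+0+0 mod 2 = 1
  c[14] = d·G[:,14] = (11010110010100101101110100)·(00000000001000000000000000) mod 2 = 0+0+0+0+0+0+0+0+0+0+0+0+0+0+0+0+0+0+0+0+0+0+0+0+0+0 mod 2 = 0
  c[15] = d·G[:,15] = (11010110010100101101110100)·(00000000000111111111111111) mod 2 = 0+0+0+0+0+0+0+0+0+0+0+1+0+0+1+0+1+1+0+1+1+1+0+1+0+0 mod 2 = 0
  c[16] = d·G[:,16] = (11010110010100101101110100)·(00000000000100000000000000) mod 2 = 0+0+0+0+0+0+0+0+0+0+0+1+0+0+0+0+0+0+0+0+0+0+0+0+0+0 mod 2 = 1
  c[17] = d·G[:,17] = (11010110010100101101110100)·(00000000000010000000000000) mod 2 = 0+0+0+0+0+0+0+0+0+0+0+0+0+0+0+0+0+0+0+0+0+0+0+0+0+0 mod 2 = 0
  c[18] = d·G[:,18] = (11010110010100101101110100)·(00000000000001000000000000) mod 2 = 0+0+0+0+0+0+0+0+0+0+0+0+0+0+0+0+0+0+0+0+0+0+0+0+0+0 mod 2 = 0
  c[19] = d·G[:,19] = (11010110010100101101110100)·(00000000000000100000000000) mod 2 = 0+0+0+0+0+0+0+0+0+0+0+0+0+0+1+0+0+0+0+0+0+0+0+0+0+0 mod 2 = 1
  c[20] = d·G[:,20] = (11010110010100101101110100)·(00000000000000010000000000) mod 2 = 0+0+0+0+0+0+0+0+0+0+0+0+0+0+0+0+0+0+0+0+0+0+0+0+0+0 mod 2 = 0
  c[21] = d·G[:,21] = (11010110010100101101110100)·(00000000000000001000000000) mod 2 = 0+0+0+0+0+0+0+0+0+0+0+0+0+0+0+0+1+0+0+0+0+0+0+0+0+0 mod 2 = 1
  c[22] = d·G[:,22] = (11010110010100101101110100)·(00000000000000000100000000) mod 2 = 0+0+0+0+0+0+0+0+0+0+0+0+0+0+0+0+0+1+0+0+0+0+0+0+0+0 mod 2 = 1
  c[23] = d·G[:,23] = (11010110010100101101110100)·(00000000000000000010000000) mod 2 = 0+0+0+0+0+0+0+0+0+0+0+0+0+0+0+0+0+0+0+0+0+0+0+0+0+0 mod 2 = 0
  c[24] = d·G[:,24] = (11010110010100101101110100)·(00000000000000000001000000) mod 2 = 0+0+0+0+0+0+0+0+0+0+0+0+0+0+0+0+0+0+0+1+0+0+0+0+0+0 mod 2 = 1
  c[25] = d·G[:,25] = (11010110010100101101110100)·(00000000000000000000100000) mod 2 = 0+0+0+0+0+0+0+0+0+0+0+0+0+0+0+0+0+0+0+0+1+0+0+0+0+0 mod 2 = 1
  c[26] = d·G[:,26] = (11010110010100101101110100)·(00000000000000000000010000) mod 2 = 0+0+0+0+0+0+0+0+0+0+0+0+0+0+0+0+0+0+0+0+0+1+0+0+0+0 mod 2 = 1
  c[27] = d·G[:,27] = (11010110010100101101110100)·(00000000000000000000001000) mod 2 = 0+0+0+0+0+0+0+0+0+0+0+0+0+0+0+0+0+0+0+0+0+0+0+0+0+0 mod 2 = 0
  c[28] = d·G[:,28] = (11010110010100101101110100)·(00000000000000000000000100) mod 2 = 0+0+0+0+0+0+0+0+0+0+0+0+0+0+0+0+0+0+0+0+0+0+0+1+0+0 mod 2 = 1
  c[29] = d·G[:,29] = (11010110010100101101110100)·(00000000000000000000000010) mod 2 = 0+0+0+0+0+0+0+0+0+0+0+0+0+0+0+0+0+0+0+0+0+0+0+0+0+0 mod 2 = 0
  c[30] = d·G[:,30] = (11010110010100101101110100)·(00000000000000000000000001) mod 2 = 0+0+0+0+0+0+0+0+0+0+0+0+0+0+0+0+0+0+0+0+0+0+0+0+0+0 mod 2 = 0
Codeword = 1111101101100100100101101110100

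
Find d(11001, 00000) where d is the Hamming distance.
XOR = 11001, count of 1s = 3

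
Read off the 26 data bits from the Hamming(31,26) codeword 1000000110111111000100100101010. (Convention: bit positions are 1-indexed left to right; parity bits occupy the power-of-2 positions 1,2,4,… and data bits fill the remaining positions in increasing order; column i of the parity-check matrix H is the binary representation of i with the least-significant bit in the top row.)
Parity bits occupy power-of-2 positions; data bits are at positions {3,5,6,7,9,10,11,12,13,14,15,17,18,19,20,21,22,23,24,25,26,27,28,29,30,31} (1-indexed).
Extract: c[3]=0 c[5]=0 c[6]=0 c[7]=0 c[9]=1 c[10]=0 c[11]=1 c[12]=1 c[13]=1 c[14]=1 c[15]=1 c[17]=0 c[18]=0 c[19]=0 c[20]=1 c[21]=0 c[22]=0 c[23]=1 c[24]=0 c[25]=0 c[26]=1 c[27]=0 c[28]=1 c[29]=0 c[30]=1 c[31]=0
Data = 00001011111000100100101010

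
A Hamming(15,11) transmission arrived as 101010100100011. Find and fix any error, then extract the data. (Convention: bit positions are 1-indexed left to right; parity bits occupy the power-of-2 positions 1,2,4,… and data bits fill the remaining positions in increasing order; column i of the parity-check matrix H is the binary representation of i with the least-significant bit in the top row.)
Syndrome s = H · r^T (mod 2), r = 101010100100011:
  s[0] = (101010101010101)·(101010100100011) mod 2 = 1+0+1+0+1+0+1+0+0+0+0+0+0+0+1 mod 2 = 1
  s[1] = (011001100110011)·(101010100100011) mod 2 = 0+0+1+0+0+0+1+0+0+1+0+0+0+1+1 mod 2 = 1
  s[2] = (000111100001111)·(101010100100011) mod 2 = 0+0+0+0+1+0+1+0+0+0+0+0+0+1+1 mod 2 = 0
  s[3] = (000000011111111)·(101010100100011) mod 2 = 0+0+0+0+0+0+0+0+0+1+0+0+0+1+1 mod 2 = 1
Syndrome = 1101
Column 11 of H equals this syndrome → error at bit 11 (1-indexed).
Flip bit 11: 101010100100011 → 101010100110011
Extract data bits at positions {3,5,6,7,9,10,11,12,13,14,15}: 11010110011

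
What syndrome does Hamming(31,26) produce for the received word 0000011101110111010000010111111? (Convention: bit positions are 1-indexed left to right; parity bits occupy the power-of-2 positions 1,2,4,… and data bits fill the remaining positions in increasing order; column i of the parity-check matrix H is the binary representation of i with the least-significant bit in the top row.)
Syndrome s = H · r^T (mod 2), r = 0000011101110111010000010111111:
  s[0] = (1010101010101010101010101010101)·(0000011101110111010000010111111) mod 2 = 0+0+0+0+0+0+1+0+0+0+1+0+0+0+1+0+0+0+0+0+0+0+0+0+0+0+1+0+1+0+1 mod 2 = 0
  s[1] = (0110011001100110011001100110011)·(0000011101110111010000010111111) mod 2 = 0+0+0+0+0+1+1+0+0+1+1+0+0+1+1+0+0+1+0+0+0+0+0+0+0+1+1+0+0+1+1 mod 2 = 1
  s[2] = (0001111000011110000111100001111)·(0000011101110111010000010111111) mod 2 = 0+0+0+0+0+1+1+0+0+0+0+1+0+1+1+0+0+0+0+0+0+0+0+0+0+0+0+1+1+1+1 mod 2 = 1
  s[3] = (0000000111111110000000011111111)·(0000011101110111010000010111111) mod 2 = 0+0+0+0+0+0+0+1+0+1+1+1+0+1+1+0+0+0+0+0+0+0+0+1+0+1+1+1+1+1+1 mod 2 = 1
  s[4] = (0000000000000001111111111111111)·(0000011101110111010000010111111) mod 2 = 0+0+0+0+0+0+0+0+0+0+0+0+0+0+0+1+0+1+0+0+0+0+0+1+0+1+1+1+1+1+1 mod 2 = 1
Syndrome = 01111
Non-zero syndrome: error at position 30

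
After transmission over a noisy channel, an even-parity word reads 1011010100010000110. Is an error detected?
Sum of received bits: 1+0+1+1+0+1+0+1+0+0+0+1+0+0+0+0+1+1+0 = 8; 8 mod 2 = 0. Result is 0 → no error detected.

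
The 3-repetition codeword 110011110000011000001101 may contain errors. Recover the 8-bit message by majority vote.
Split into 3-bit blocks and majority-vote each:
  block 1 = 110: 2 ones, 1 zeros → 1
  block 2 = 011: 2 ones, 1 zeros → 1
  block 3 = 110: 2 ones, 1 zeros → 1
  block 4 = 000: 0 ones, 3 zeros → 0
  block 5 = 011: 2 ones, 1 zeros → 1
  block 6 = 000: 0 ones, 3 zeros → 0
  block 7 = 001: 1 ones, 2 zeros → 0
  block 8 = 101: 2 ones, 1 zeros → 1
Decoded = 11101001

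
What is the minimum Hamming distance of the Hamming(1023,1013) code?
d_min = 3 (every single-error-correcting Hamming code has d_min = 3).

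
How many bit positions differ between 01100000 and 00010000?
XOR = 01110000, count of 1s = 3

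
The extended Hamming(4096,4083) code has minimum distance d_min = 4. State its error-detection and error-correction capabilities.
Detection only: up to d_min − 1 = 3 errors.
Correction: up to ⌊(d_min − 1)/2⌋ = ⌊3/2⌋ = 1 errors.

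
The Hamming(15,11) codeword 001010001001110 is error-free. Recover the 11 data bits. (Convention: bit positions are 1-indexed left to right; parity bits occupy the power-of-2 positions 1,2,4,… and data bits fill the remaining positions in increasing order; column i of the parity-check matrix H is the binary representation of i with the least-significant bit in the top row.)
Parity bits occupy power-of-2 positions; data bits are at positions {3,5,6,7,9,10,11,12,13,14,15} (1-indexed).
Extract: c[3]=1 c[5]=1 c[6]=0 c[7]=0 c[9]=1 c[10]=0 c[11]=0 c[12]=1 c[13]=1 c[14]=1 c[15]=0
Data = 11001001110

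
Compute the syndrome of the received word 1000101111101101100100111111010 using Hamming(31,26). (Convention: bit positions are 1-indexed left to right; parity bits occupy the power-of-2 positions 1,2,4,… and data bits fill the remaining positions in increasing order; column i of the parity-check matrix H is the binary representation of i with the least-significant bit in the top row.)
Syndrome s = H · r^T (mod 2), r = 1000101111101101100100111111010:
  s[0] = (1010101010101010101010101010101)·(1000101111101101100100111111010) mod 2 = 1+0+0+0+1+0+1+0+1+0+1+0+1+0+0+0+1+0+0+0+0+0+1+0+1+0+1+0+0+0+0 mod 2 = 0
  s[1] = (0110011001100110011001100110011)·(1000101111101101100100111111010) mod 2 = 0+0+0+0+0+0+1+0+0+1+1+0+0+1+0+0+0+0+0+0+0+0+1+0+0+1+1+0+0+1+0 mod 2 = 0
  s[2] = (0001111000011110000111100001111)·(1000101111101101100100111111010) mod 2 = 0+0+0+0+1+0+1+0+0+0+0+0+1+1+0+0+0+0+0+1+0+0+1+0+0+0+0+1+0+1+0 mod 2 = 0
  s[3] = (0000000111111110000000011111111)·(1000101111101101100100111111010) mod 2 = 0+0+0+0+0+0+0+1+1+1+1+0+1+1+0+0+0+0+0+0+0+0+0+1+1+1+1+1+0+1+0 mod 2 = 0
  s[4] = (0000000000000001111111111111111)·(1000101111101101100100111111010) mod 2 = 0+0+0+0+0+0+0+0+0+0+0+0+0+0+0+1+1+0+0+1+0+0+1+1+1+1+1+1+0+1+0 mod 2 = 0
Syndrome = 00000
s = 0: no error detected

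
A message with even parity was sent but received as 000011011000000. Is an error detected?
Sum of received bits: 0+0+0+0+1+1+0+1+1+0+0+0+0+0+0 = 4; 4 mod 2 = 0. Result is 0 → no error detected.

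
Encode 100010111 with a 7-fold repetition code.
Repeat each bit 7× and concatenate:
1→1111111  0→0000000  0→0000000  0→0000000  1→1111111  0→0000000  1→1111111  1→1111111  1→1111111
Codeword = 111111100000000000000000000011111110000000111111111111111111111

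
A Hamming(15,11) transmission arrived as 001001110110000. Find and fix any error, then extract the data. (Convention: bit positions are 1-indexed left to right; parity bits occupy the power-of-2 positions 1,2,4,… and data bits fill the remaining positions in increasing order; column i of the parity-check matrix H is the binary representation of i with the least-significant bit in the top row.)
Syndrome s = H · r^T (mod 2), r = 001001110110000:
  s[0] = (101010101010101)·(001001110110000) mod 2 = 0+0+1+0+0+0+1+0+0+0+1+0+0+0+0 mod 2 = 1
  s[1] = (011001100110011)·(001001110110000) mod 2 = 0+0+1+0+0+1+1+0+0+1+1+0+0+0+0 mod 2 = 1
  s[2] = (000111100001111)·(001001110110000) mod 2 = 0+0+0+0+0+1+1+0+0+0+0+0+0+0+0 mod 2 = 0
  s[3] = (000000011111111)·(001001110110000) mod 2 = 0+0+0+0+0+0+0+1+0+1+1+0+0+0+0 mod 2 = 1
Syndrome = 1101
Column 11 of H equals this syndrome → error at bit 11 (1-indexed).
Flip bit 11: 001001110110000 → 001001110100000
Extract data bits at positions {3,5,6,7,9,10,11,12,13,14,15}: 10110100000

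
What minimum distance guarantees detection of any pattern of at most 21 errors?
Detecting e errors requires d_min ≥ e + 1 = 21 + 1 = 22.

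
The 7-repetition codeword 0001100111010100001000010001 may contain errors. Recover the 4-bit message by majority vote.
Split into 7-bit blocks and majority-vote each:
  block 1 = 0001100: 2 ones, 5 zeros → 0
  block 2 = 1110101: 5 ones, 2 zeros → 1
  block 3 = 0000100: 1 ones, 6 zeros → 0
  block 4 = 0010001: 2 ones, 5 zeros → 0
Decoded = 0100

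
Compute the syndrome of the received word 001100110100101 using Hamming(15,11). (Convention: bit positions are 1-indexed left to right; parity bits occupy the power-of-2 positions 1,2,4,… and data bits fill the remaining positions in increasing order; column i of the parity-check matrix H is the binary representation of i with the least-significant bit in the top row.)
Syndrome s = H · r^T (mod 2), r = 001100110100101:
  s[0] = (101010101010101)·(001100110100101) mod 2 = 0+0+1+0+0+0+1+0+0+0+0+0+1+0+1 mod 2 = 0
  s[1] = (011001100110011)·(001100110100101) mod 2 = 0+0+1+0+0+0+1+0+0+1+0+0+0+0+1 mod 2 = 0
  s[2] = (000111100001111)·(001100110100101) mod 2 = 0+0+0+1+0+0+1+0+0+0+0+0+1+0+1 mod 2 = 0
  s[3] = (000000011111111)·(001100110100101) mod 2 = 0+0+0+0+0+0+0+1+0+1+0+0+1+0+1 mod 2 = 0
Syndrome = 0000
s = 0: no error detected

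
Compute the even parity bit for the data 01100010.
Sum of data bits: 0+1+1+0+0+0+1+0 = 3.
3 mod 2 = 1, so parity bit = 1.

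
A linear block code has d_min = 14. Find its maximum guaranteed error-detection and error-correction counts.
(a) Detection requires d_min ≥ e+1, so e ≤ d_min − 1 = 13.
(b) Correction requires d_min ≥ 2t+1, so t ≤ ⌊(d_min − 1)/2⌋ = ⌊13/2⌋ = 6.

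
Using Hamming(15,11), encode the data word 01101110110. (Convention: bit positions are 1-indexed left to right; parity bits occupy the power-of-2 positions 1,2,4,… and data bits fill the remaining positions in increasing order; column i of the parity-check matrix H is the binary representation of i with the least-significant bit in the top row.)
Codeword c = d · G (mod 2), d = 01101110110:
  c[0] = d·G[:,0] = (01101110110)·(11011010101) mod 2 = 0+1+0+0+1+0+1+0+1+0+0 mod 2 = 0
  c[1] = d·G[:,1] = (01101110110)·(10110110011) mod 2 = 0+0+1+0+0+1+1+0+0+1+0 mod 2 = 0
  c[2] = d·G[:,2] = (01101110110)·(10000000000) mod 2 = 0+0+0+0+0+0+0+0+0+0+0 mod 2 = 0
  c[3] = d·G[:,3] = (01101110110)·(01110001111) mod 2 = 0+1+1+0+0+0+0+0+1+1+0 mod 2 = 0
  c[4] = d·G[:,4] = (01101110110)·(01000000000) mod 2 = 0+1+0+0+0+0+0+0+0+0+0 mod 2 = 1
  c[5] = d·G[:,5] = (01101110110)·(00100000000) mod 2 = 0+0+1+0+0+0+0+0+0+0+0 mod 2 = 1
  c[6] = d·G[:,6] = (01101110110)·(00010000000) mod 2 = 0+0+0+0+0+0+0+0+0+0+0 mod 2 = 0
  c[7] = d·G[:,7] = (01101110110)·(00001111111) mod 2 = 0+0+0+0+1+1+1+0+1+1+0 mod 2 = 1
  c[8] = d·G[:,8] = (01101110110)·(00001000000) mod 2 = 0+0+0+0+1+0+0+0+0+0+0 mod 2 = 1
  c[9] = d·G[:,9] = (01101110110)·(00000100000) mod 2 = 0+0+0+0+0+1+0+0+0+0+0 mod 2 = 1
  c[10] = d·G[:,10] = (01101110110)·(00000010000) mod 2 = 0+0+0+0+0+0+1+0+0+0+0 mod 2 = 1
  c[11] = d·G[:,11] = (01101110110)·(00000001000) mod 2 = 0+0+0+0+0+0+0+0+0+0+0 mod 2 = 0
  c[12] = d·G[:,12] = (01101110110)·(00000000100) mod 2 = 0+0+0+0+0+0+0+0+1+0+0 mod 2 = 1
  c[13] = d·G[:,13] = (01101110110)·(00000000010) mod 2 = 0+0+0+0+0+0+0+0+0+1+0 mod 2 = 1
  c[14] = d·G[:,14] = (01101110110)·(00000000001) mod 2 = 0+0+0+0+0+0+0+0+0+0+0 mod 2 = 0
Codeword = 000011011110110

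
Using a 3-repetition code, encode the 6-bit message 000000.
Repeat each bit 3× and concatenate:
0→000  0→000  0→000  0→000  0→000  0→000
Codeword = 000000000000000000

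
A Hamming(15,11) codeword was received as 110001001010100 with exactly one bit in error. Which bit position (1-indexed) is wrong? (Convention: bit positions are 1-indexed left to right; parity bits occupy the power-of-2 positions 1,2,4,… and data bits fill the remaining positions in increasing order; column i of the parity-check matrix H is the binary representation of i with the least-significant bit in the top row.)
Syndrome s = H · r^T (mod 2), r = 110001001010100:
  s[0] = (101010101010101)·(110001001010100) mod 2 = 1+0+0+0+0+0+0+0+1+0+1+0+1+0+0 mod 2 = 0
  s[1] = (011001100110011)·(110001001010100) mod 2 = 0+1+0+0+0+1+0+0+0+0+1+0+0+0+0 mod 2 = 1
  s[2] = (000111100001111)·(110001001010100) mod 2 = 0+0+0+0+0+1+0+0+0+0+0+0+1+0+0 mod 2 = 0
  s[3] = (000000011111111)·(110001001010100) mod 2 = 0+0+0+0+0+0+0+0+1+0+1+0+1+0+0 mod 2 = 1
Syndrome = 0101
Column i of H is the binary representation of i, so the syndrome is the binary index of the flipped bit.
Read s = 0101 with s[0] as LSB: 0·2^0 + 1·2^1 + 0·2^2 + 1·2^3 = 10.
Error is at bit position 10.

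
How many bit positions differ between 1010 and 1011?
XOR = 0001, count of 1s = 1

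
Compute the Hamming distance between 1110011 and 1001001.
XOR = 0111010, count of 1s = 4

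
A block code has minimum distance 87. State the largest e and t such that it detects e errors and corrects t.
(a) Detection requires d_min ≥ e+1, so e ≤ d_min − 1 = 86.
(b) Correction requires d_min ≥ 2t+1, so t ≤ ⌊(d_min − 1)/2⌋ = ⌊86/2⌋ = 43.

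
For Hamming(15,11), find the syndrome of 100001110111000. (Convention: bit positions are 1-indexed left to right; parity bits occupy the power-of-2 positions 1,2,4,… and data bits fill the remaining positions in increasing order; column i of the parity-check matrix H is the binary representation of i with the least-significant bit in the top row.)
Syndrome s = H · r^T (mod 2), r = 100001110111000:
  s[0] = (101010101010101)·(100001110111000) mod 2 = 1+0+0+0+0+0+1+0+0+0+1+0+0+0+0 mod 2 = 1
  s[1] = (011001100110011)·(100001110111000) mod 2 = 0+0+0+0+0+1+1+0+0+1+1+0+0+0+0 mod 2 = 0
  s[2] = (000111100001111)·(100001110111000) mod 2 = 0+0+0+0+0+1+1+0+0+0+0+1+0+0+0 mod 2 = 1
  s[3] = (000000011111111)·(100001110111000) mod 2 = 0+0+0+0+0+0+0+1+0+1+1+1+0+0+0 mod 2 = 0
Syndrome = 1010
Non-zero syndrome: error at position 5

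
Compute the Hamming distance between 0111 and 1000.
XOR = 1111, count of 1s = 4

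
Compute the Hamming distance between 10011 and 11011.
XOR = 01000, count of 1s = 1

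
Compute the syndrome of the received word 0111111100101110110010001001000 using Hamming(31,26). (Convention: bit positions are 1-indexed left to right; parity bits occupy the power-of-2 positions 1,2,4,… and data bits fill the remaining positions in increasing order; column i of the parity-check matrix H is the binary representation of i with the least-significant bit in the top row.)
Syndrome s = H · r^T (mod 2), r = 0111111100101110110010001001000:
  s[0] = (1010101010101010101010101010101)·(0111111100101110110010001001000) mod 2 = 0+0+1+0+1+0+1+0+0+0+1+0+1+0+1+0+1+0+0+0+1+0+0+0+1+0+0+0+0+0+0 mod 2 = 1
  s[1] = (0110011001100110011001100110011)·(0111111100101110110010001001000) mod 2 = 0+1+1+0+0+1+1+0+0+0+1+0+0+1+1+0+0+1+0+0+0+0+0+0+0+0+0+0+0+0+0 mod 2 = 0
  s[2] = (0001111000011110000111100001111)·(0111111100101110110010001001000) mod 2 = 0+0+0+1+1+1+1+0+0+0+0+0+1+1+1+0+0+0+0+0+1+0+0+0+0+0+0+1+0+0+0 mod 2 = 1
  s[3] = (0000000111111110000000011111111)·(0111111100101110110010001001000) mod 2 = 0+0+0+0+0+0+0+1+0+0+1+0+1+1+1+0+0+0+0+0+0+0+0+0+1+0+0+1+0+0+0 mod 2 = 1
  s[4] = (0000000000000001111111111111111)·(0111111100101110110010001001000) mod 2 = 0+0+0+0+0+0+0+0+0+0+0+0+0+0+0+0+1+1+0+0+1+0+0+0+1+0+0+1+0+0+0 mod 2 = 1
Syndrome = 10111
Non-zero syndrome: error at position 29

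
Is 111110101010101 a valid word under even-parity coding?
Sum of all bits: 1+1+1+1+1+0+1+0+1+0+1+0+1+0+1 = 10; 10 mod 2 = 0. Result is 0 → valid parity.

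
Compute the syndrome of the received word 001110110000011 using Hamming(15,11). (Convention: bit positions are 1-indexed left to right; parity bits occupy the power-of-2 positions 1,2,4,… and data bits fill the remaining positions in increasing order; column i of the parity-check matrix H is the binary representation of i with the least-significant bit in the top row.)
Syndrome s = H · r^T (mod 2), r = 001110110000011:
  s[0] = (101010101010101)·(001110110000011) mod 2 = 0+0+1+0+1+0+1+0+0+0+0+0+0+0+1 mod 2 = 0
  s[1] = (011001100110011)·(001110110000011) mod 2 = 0+0+1+0+0+0+1+0+0+0+0+0+0+1+1 mod 2 = 0
  s[2] = (000111100001111)·(001110110000011) mod 2 = 0+0+0+1+1+0+1+0+0+0+0+0+0+1+1 mod 2 = 1
  s[3] = (000000011111111)·(001110110000011) mod 2 = 0+0+0+0+0+0+0+1+0+0+0+0+0+1+1 mod 2 = 1
Syndrome = 0011
Non-zero syndrome: error at position 12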